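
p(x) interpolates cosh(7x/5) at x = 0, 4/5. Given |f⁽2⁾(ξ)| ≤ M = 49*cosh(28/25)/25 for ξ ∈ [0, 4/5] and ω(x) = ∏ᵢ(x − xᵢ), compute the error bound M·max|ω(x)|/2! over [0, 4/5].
98*cosh(28/25)/625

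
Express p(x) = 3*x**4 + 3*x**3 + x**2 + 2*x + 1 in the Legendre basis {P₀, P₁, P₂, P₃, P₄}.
(29/15)P₀ + (19/5)P₁ + (50/21)P₂ + (6/5)P₃ + (24/35)P₄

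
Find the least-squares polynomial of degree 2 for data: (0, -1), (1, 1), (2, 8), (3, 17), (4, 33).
-32/35 + (-6/35)x + (15/7)x²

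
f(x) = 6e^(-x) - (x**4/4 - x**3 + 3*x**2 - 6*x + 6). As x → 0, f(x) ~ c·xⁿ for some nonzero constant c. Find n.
5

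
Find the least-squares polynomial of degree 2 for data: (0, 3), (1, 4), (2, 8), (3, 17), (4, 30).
22/7 + (-111/70)x + (29/14)x²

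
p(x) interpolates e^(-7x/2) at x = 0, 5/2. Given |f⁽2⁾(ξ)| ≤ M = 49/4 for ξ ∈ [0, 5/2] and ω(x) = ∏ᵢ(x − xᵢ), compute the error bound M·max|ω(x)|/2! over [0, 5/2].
1225/128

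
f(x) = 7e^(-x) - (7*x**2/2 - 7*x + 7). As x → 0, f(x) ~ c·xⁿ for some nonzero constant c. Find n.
3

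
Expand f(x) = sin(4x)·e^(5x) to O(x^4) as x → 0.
4*x + 20*x**2 + 118*x**3/3 + O(x**4)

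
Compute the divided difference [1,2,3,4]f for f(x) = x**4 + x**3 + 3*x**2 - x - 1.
11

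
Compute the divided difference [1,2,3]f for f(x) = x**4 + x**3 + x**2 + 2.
32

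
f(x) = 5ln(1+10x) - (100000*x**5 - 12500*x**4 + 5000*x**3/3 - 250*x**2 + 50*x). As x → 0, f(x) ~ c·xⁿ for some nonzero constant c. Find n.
6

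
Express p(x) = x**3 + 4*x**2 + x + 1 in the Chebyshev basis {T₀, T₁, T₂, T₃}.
(3)T₀ + (7/4)T₁ + (2)T₂ + (1/4)T₃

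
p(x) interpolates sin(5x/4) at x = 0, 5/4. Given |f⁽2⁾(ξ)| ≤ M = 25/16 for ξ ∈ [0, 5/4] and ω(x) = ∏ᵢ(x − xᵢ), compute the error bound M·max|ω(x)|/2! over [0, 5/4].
625/2048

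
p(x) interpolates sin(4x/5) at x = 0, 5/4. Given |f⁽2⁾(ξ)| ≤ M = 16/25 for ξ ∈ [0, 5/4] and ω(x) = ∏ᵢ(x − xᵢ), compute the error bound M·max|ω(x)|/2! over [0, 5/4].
1/8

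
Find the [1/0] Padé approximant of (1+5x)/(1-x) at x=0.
6*x + 1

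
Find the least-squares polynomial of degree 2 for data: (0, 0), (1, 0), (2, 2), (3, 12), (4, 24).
6/35 + (-22/7)x + (16/7)x²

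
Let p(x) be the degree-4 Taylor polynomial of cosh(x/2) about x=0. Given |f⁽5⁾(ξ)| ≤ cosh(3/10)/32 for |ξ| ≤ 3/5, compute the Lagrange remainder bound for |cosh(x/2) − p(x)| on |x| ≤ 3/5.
81*cosh(3/10)/4000000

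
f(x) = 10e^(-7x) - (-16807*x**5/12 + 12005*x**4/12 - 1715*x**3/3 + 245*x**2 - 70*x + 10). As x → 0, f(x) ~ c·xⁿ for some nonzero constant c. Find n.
6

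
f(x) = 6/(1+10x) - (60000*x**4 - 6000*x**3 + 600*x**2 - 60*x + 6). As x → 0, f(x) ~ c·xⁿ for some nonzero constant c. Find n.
5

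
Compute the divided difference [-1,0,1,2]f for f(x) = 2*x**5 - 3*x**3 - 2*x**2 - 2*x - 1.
7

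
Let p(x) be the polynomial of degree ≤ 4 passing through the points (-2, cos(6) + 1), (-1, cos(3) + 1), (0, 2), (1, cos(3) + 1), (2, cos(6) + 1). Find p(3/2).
21*cos(3)/16 + 15*cos(6)/64 + 29/64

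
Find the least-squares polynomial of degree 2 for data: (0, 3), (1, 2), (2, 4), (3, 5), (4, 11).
107/35 + (-127/70)x + (13/14)x²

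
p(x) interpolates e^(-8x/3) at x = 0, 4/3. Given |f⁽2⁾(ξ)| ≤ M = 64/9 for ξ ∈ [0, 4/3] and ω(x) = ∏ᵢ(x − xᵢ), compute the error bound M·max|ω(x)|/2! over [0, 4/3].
128/81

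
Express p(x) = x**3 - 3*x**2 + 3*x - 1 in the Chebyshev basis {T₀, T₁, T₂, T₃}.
(-5/2)T₀ + (15/4)T₁ + (-3/2)T₂ + (1/4)T₃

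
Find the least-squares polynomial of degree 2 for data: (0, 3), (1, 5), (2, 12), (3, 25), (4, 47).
118/35 + (-82/35)x + (23/7)x²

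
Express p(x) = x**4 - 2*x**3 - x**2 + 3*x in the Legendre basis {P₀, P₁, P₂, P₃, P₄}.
(-2/15)P₀ + (9/5)P₁ + (-2/21)P₂ + (-4/5)P₃ + (8/35)P₄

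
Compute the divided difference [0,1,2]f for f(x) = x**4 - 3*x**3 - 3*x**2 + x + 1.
-5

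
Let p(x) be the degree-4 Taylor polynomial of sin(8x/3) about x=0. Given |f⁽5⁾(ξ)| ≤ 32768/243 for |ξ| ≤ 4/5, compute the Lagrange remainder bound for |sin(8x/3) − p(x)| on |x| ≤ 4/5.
4194304/11390625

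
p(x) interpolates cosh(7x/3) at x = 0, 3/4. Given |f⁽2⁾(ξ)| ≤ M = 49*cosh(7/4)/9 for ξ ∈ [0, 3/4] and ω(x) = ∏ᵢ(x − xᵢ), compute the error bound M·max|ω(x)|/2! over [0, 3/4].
49*cosh(7/4)/128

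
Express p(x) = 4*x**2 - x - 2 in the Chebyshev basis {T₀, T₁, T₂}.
-T₁ + (2)T₂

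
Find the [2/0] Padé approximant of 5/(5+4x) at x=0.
16*x**2/25 - 4*x/5 + 1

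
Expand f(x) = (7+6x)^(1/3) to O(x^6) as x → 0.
7**(1/3) + 2*7**(1/3)*x/7 - 4*7**(1/3)*x**2/49 + 40*7**(1/3)*x**3/1029 - 160*7**(1/3)*x**4/7203 + 704*7**(1/3)*x**5/50421 + O(x**6)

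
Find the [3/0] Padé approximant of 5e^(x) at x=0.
5*x**3/6 + 5*x**2/2 + 5*x + 5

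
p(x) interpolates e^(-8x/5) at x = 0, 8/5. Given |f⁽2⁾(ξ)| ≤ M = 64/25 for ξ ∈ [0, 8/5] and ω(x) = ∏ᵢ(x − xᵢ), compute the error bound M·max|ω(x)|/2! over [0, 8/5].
512/625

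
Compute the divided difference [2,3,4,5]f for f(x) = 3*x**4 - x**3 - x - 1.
41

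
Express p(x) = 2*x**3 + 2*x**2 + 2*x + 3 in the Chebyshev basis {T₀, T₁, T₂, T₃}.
(4)T₀ + (7/2)T₁ + T₂ + (1/2)T₃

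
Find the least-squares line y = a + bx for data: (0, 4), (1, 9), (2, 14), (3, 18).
a = 21/5, b = 47/10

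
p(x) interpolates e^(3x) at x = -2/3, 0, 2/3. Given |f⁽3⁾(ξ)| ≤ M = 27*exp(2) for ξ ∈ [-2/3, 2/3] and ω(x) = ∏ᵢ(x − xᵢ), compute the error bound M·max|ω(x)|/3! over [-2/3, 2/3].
8*sqrt(3)*exp(2)/27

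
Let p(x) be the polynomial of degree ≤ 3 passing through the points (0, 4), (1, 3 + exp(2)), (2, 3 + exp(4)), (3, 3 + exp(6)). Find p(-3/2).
-35*exp(6)/16 - 189*exp(2)/16 + 153/16 + 135*exp(4)/16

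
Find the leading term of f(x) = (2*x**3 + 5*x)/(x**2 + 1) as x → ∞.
2*x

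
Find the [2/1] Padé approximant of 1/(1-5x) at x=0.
1/(1 - 5*x)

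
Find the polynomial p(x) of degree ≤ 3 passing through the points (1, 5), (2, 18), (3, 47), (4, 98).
x**3 + 2*x**2 + 2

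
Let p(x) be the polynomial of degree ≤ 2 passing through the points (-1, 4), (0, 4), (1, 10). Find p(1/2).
25/4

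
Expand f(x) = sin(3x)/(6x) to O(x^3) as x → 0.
1/2 - 3*x**2/4 + O(x**3)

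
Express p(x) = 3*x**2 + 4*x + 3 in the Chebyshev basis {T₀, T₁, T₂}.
(9/2)T₀ + (4)T₁ + (3/2)T₂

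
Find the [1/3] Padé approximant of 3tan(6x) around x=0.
18*x/(1 - 12*x**2)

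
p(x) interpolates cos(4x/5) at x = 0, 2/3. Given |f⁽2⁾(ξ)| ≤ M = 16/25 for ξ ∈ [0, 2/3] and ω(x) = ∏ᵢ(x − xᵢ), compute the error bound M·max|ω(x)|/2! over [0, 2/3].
8/225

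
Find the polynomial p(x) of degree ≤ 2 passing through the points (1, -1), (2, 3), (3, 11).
2*x**2 - 2*x - 1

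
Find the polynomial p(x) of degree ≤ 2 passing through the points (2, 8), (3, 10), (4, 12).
2*x + 4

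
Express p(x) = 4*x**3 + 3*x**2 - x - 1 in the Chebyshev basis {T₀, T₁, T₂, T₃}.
(1/2)T₀ + (2)T₁ + (3/2)T₂ + T₃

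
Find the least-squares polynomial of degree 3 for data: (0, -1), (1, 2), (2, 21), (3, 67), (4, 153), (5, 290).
-64/63 + (-293/378)x + (17/9)x² + (107/54)x³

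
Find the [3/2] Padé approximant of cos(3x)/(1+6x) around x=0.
(387*x**3/14 - 129*x**2/28 - 6*x + 1)/(1 - 1011*x**2/28)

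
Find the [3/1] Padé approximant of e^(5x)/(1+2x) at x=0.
(-875*x**3/1128 + 475*x**2/188 + 315*x/188 + 1)/(1 - 249*x/188)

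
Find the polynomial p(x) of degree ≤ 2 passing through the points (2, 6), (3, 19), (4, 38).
3*x**2 - 2*x - 2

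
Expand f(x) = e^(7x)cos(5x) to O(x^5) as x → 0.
1 + 7*x + 12*x**2 - 91*x**3/3 - 1081*x**4/6 + O(x**5)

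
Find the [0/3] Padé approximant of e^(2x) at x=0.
1/(-4*x**3/3 + 2*x**2 - 2*x + 1)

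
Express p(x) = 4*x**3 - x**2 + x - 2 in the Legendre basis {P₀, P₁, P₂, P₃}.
(-7/3)P₀ + (17/5)P₁ + (-2/3)P₂ + (8/5)P₃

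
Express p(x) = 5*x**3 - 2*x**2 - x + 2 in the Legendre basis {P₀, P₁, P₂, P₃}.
(4/3)P₀ + (2)P₁ + (-4/3)P₂ + (2)P₃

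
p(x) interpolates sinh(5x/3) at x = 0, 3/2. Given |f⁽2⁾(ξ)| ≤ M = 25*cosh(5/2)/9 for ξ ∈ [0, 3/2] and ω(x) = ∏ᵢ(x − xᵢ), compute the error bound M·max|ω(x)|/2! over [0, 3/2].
25*cosh(5/2)/32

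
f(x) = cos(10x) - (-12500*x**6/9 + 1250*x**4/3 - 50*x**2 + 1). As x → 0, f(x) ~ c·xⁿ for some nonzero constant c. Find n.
8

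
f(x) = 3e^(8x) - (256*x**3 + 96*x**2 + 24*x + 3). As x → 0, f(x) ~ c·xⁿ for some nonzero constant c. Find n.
4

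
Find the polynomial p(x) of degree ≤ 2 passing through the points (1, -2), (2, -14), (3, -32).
-3*x**2 - 3*x + 4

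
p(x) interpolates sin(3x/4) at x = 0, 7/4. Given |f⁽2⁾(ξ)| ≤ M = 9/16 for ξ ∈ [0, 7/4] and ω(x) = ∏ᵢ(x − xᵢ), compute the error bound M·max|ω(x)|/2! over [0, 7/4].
441/2048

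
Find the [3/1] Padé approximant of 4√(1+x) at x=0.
(-x**3/16 + 3*x**2/4 + 9*x/2 + 4)/(5*x/8 + 1)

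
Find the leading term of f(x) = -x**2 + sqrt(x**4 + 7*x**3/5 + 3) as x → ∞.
7*x/10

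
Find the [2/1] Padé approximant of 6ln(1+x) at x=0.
x*(x + 6)/(2*x/3 + 1)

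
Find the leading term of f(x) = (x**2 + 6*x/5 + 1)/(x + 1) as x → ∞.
x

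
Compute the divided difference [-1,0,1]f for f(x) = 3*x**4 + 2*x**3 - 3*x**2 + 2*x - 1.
0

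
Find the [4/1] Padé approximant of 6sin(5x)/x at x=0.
625*x**4/4 - 125*x**2 + 30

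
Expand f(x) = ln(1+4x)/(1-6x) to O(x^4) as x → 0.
4*x + 16*x**2 + 352*x**3/3 + O(x**4)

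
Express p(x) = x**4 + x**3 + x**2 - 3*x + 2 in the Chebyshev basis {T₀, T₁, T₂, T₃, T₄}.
(23/8)T₀ + (-9/4)T₁ + T₂ + (1/4)T₃ + (1/8)T₄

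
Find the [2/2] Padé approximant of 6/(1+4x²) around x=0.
6/(4*x**2 + 1)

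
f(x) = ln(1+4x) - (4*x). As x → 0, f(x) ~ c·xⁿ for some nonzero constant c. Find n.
2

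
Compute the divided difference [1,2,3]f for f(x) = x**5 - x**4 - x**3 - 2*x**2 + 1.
57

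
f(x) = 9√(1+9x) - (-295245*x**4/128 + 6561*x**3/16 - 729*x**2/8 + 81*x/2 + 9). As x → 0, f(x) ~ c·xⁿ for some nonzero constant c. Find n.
5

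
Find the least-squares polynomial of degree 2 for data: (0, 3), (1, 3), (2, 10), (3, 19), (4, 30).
17/7 + (1/7)x + (12/7)x²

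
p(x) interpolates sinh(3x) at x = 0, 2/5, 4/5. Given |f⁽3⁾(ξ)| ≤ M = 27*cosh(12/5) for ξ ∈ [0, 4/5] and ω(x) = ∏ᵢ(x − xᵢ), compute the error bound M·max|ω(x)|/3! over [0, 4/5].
8*sqrt(3)*cosh(12/5)/125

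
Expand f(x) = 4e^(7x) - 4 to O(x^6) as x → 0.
28*x + 98*x**2 + 686*x**3/3 + 2401*x**4/6 + 16807*x**5/30 + O(x**6)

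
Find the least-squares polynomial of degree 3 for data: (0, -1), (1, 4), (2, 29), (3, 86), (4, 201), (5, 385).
-68/63 + (487/189)x + (-5/252)x² + (323/108)x³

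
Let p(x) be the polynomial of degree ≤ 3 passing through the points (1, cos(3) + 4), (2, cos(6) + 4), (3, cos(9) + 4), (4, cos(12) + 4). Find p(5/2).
9*cos(9)/16 - cos(12)/16 - cos(3)/16 + 9*cos(6)/16 + 4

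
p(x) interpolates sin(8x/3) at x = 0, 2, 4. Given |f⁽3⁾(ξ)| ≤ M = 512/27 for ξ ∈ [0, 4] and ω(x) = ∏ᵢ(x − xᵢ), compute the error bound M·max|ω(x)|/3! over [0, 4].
4096*sqrt(3)/729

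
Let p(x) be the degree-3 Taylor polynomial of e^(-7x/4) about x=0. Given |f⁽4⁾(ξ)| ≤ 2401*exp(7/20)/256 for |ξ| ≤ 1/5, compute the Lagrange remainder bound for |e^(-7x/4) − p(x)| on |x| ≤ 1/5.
2401*exp(7/20)/3840000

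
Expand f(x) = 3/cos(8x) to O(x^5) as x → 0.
3 + 96*x**2 + 2560*x**4 + O(x**5)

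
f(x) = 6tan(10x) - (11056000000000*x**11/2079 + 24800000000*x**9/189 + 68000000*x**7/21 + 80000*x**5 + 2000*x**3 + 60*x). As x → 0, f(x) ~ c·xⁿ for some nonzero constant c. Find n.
13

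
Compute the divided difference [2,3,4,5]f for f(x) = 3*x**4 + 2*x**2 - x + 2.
42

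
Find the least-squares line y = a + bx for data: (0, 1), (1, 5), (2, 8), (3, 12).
a = 11/10, b = 18/5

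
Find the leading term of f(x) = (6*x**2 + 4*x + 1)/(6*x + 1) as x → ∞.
x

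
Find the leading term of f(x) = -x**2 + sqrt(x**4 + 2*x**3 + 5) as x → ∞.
x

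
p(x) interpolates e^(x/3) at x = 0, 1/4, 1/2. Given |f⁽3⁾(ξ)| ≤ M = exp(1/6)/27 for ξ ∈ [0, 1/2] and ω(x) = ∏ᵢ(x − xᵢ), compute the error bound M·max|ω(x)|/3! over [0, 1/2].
sqrt(3)*exp(1/6)/46656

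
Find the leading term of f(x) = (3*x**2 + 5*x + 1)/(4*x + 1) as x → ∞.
3*x/4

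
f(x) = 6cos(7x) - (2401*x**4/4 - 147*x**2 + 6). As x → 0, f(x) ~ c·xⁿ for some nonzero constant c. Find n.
6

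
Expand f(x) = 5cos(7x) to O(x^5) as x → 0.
5 - 245*x**2/2 + 12005*x**4/24 + O(x**5)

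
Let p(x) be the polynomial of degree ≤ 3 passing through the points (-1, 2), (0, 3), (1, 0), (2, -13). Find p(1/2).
19/8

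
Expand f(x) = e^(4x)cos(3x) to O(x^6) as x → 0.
1 + 4*x + 7*x**2/2 - 22*x**3/3 - 527*x**4/24 - 779*x**5/30 + O(x**6)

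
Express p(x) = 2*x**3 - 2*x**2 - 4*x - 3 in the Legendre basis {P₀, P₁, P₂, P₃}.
(-11/3)P₀ + (-14/5)P₁ + (-4/3)P₂ + (4/5)P₃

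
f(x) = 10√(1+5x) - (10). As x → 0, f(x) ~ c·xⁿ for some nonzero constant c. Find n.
1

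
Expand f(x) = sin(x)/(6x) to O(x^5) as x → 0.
1/6 - x**2/36 + x**4/720 + O(x**5)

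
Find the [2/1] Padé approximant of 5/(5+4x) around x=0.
1/(4*x/5 + 1)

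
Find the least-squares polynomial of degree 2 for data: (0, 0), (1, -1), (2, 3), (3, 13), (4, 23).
-2/5 + (-2)x + (2)x²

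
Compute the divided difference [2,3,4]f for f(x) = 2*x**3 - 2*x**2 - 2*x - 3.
16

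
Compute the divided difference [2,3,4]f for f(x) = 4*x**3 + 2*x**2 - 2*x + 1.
38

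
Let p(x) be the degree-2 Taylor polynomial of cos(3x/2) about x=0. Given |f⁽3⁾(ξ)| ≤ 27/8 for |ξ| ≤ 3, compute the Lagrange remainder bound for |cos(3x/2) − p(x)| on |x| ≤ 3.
243/16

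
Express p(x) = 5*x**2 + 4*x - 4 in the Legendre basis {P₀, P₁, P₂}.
(-7/3)P₀ + (4)P₁ + (10/3)P₂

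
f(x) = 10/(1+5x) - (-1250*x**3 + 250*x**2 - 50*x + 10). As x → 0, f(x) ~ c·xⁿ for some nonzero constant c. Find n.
4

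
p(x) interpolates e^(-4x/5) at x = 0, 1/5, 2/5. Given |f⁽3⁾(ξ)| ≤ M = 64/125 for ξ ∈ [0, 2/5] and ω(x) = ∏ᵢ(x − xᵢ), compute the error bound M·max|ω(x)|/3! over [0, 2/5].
64*sqrt(3)/421875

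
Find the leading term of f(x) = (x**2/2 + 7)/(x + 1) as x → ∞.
x/2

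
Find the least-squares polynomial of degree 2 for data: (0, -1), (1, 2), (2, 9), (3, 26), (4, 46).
-32/35 + (-27/35)x + (22/7)x²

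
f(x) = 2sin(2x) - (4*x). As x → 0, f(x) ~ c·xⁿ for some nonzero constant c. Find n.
3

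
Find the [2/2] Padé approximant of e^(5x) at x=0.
(25*x**2/12 + 5*x/2 + 1)/(25*x**2/12 - 5*x/2 + 1)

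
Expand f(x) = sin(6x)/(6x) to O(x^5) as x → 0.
1 - 6*x**2 + 54*x**4/5 + O(x**5)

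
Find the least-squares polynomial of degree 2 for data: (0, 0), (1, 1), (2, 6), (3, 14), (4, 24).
-1/5 + (1/10)x + (3/2)x²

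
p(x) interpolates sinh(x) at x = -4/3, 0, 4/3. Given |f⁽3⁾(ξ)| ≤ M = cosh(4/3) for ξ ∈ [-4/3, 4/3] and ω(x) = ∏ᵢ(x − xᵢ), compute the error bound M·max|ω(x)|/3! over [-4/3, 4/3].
64*sqrt(3)*cosh(4/3)/729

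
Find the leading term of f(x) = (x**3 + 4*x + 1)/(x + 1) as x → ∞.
x**2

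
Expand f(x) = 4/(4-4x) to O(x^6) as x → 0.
1 + x + x**2 + x**3 + x**4 + x**5 + O(x**6)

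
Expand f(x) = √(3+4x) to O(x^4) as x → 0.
sqrt(3) + 2*sqrt(3)*x/3 - 2*sqrt(3)*x**2/9 + 4*sqrt(3)*x**3/27 + O(x**4)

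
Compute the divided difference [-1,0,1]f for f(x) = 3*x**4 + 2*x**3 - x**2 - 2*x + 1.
2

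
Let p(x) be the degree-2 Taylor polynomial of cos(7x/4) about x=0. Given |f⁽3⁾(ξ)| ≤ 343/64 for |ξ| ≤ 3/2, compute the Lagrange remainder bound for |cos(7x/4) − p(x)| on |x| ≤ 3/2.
3087/1024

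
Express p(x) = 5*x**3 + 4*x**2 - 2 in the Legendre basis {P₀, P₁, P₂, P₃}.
(-2/3)P₀ + (3)P₁ + (8/3)P₂ + (2)P₃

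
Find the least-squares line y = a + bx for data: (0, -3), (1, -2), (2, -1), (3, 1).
a = -16/5, b = 13/10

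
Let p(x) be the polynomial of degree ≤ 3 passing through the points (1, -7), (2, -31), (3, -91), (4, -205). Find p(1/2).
-23/8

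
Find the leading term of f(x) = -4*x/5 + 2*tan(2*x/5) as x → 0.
16*x**3/375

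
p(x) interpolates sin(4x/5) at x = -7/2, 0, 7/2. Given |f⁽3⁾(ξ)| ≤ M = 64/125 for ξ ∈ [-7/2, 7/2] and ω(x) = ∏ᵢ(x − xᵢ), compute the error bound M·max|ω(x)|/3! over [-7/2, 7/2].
2744*sqrt(3)/3375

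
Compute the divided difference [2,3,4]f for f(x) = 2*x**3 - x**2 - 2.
17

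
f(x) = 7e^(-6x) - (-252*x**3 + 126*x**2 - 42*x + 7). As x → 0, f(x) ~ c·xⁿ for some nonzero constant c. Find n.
4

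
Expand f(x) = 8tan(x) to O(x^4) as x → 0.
8*x + 8*x**3/3 + O(x**4)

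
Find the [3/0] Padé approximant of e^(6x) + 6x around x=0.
36*x**3 + 18*x**2 + 12*x + 1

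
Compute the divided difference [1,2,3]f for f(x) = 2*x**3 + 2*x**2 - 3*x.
14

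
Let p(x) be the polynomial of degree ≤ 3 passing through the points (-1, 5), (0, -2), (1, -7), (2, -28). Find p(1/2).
-29/8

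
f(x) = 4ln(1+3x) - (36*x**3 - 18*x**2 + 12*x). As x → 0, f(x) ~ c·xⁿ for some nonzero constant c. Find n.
4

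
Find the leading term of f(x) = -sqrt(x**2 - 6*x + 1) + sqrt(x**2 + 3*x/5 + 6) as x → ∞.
33/10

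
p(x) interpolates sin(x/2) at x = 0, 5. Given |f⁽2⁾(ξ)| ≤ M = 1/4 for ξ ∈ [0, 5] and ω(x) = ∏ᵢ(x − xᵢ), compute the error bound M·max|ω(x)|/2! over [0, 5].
25/32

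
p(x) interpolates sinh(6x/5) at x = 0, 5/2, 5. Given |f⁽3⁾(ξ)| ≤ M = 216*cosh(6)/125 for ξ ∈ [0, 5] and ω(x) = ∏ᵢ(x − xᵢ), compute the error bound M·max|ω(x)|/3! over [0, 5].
sqrt(3)*cosh(6)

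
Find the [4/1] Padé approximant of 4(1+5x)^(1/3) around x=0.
(2500*x**4/243 - 800*x**3/81 + 40*x**2/3 + 64*x/3 + 4)/(11*x/3 + 1)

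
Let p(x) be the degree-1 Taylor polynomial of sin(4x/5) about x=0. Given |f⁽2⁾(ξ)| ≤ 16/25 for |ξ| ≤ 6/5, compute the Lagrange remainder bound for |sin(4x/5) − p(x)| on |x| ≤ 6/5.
288/625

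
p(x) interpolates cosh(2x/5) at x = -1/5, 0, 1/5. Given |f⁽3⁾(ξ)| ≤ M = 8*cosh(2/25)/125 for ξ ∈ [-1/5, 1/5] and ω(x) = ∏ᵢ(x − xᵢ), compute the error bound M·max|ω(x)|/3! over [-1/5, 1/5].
8*sqrt(3)*cosh(2/25)/421875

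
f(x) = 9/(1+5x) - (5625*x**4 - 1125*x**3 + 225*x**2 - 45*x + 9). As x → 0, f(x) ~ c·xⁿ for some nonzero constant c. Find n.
5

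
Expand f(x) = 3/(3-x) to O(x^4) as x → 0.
1 + x/3 + x**2/9 + x**3/27 + O(x**4)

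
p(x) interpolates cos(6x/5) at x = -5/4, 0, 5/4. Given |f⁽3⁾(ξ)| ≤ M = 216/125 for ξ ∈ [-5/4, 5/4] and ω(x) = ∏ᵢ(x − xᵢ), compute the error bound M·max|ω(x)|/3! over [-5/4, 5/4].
sqrt(3)/8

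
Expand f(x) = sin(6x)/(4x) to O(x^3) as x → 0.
3/2 - 9*x**2 + O(x**3)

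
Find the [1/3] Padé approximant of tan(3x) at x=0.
3*x/(1 - 3*x**2)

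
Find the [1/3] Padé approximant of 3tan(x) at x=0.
3*x/(1 - x**2/3)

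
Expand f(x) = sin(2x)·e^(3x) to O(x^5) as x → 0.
2*x + 6*x**2 + 23*x**3/3 + 5*x**4 + O(x**5)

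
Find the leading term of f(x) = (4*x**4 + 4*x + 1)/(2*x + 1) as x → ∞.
2*x**3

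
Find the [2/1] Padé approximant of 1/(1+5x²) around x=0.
1 - 5*x**2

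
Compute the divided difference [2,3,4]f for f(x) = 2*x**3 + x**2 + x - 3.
19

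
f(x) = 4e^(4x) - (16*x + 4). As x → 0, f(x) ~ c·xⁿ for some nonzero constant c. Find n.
2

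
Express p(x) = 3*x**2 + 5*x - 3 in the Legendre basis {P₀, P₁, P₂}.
(-2)P₀ + (5)P₁ + (2)P₂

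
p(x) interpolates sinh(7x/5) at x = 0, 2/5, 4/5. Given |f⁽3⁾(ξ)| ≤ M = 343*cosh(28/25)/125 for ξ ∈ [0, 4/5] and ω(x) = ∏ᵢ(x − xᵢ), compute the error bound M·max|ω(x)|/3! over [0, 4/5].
2744*sqrt(3)*cosh(28/25)/421875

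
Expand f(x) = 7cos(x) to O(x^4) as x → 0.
7 - 7*x**2/2 + O(x**4)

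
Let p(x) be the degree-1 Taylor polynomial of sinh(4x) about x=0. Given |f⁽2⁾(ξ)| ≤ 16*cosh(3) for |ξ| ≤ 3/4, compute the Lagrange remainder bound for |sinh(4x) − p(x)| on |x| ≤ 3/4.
9*cosh(3)/2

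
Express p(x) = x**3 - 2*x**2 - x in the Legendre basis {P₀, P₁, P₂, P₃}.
(-2/3)P₀ + (-2/5)P₁ + (-4/3)P₂ + (2/5)P₃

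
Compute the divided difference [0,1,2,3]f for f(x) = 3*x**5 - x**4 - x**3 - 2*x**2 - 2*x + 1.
68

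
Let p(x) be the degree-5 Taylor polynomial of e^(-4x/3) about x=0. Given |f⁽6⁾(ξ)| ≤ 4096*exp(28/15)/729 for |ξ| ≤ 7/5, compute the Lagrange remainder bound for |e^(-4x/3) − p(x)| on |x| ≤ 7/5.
30118144*exp(28/15)/512578125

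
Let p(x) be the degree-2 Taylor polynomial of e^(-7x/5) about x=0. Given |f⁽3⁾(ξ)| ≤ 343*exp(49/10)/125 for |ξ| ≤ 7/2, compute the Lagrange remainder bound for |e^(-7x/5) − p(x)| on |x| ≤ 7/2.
117649*exp(49/10)/6000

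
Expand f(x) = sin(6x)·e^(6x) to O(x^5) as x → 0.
6*x + 36*x**2 + 72*x**3 + O(x**5)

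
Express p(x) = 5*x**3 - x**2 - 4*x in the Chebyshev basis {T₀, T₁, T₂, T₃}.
(-1/2)T₀ + (-1/4)T₁ + (-1/2)T₂ + (5/4)T₃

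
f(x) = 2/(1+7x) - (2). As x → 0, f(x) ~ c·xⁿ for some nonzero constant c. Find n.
1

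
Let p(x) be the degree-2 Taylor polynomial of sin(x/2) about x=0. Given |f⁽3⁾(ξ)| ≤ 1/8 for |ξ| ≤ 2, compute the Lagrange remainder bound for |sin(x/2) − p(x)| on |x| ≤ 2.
1/6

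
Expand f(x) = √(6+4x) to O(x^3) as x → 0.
sqrt(6) + sqrt(6)*x/3 - sqrt(6)*x**2/18 + O(x**3)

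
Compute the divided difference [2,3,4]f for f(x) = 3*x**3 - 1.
27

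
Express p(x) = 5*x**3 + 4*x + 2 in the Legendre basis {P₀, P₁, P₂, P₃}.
(2)P₀ + (7)P₁ + (2)P₃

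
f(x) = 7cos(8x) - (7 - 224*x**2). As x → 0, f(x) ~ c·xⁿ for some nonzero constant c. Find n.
4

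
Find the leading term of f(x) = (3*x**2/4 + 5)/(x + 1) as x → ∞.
3*x/4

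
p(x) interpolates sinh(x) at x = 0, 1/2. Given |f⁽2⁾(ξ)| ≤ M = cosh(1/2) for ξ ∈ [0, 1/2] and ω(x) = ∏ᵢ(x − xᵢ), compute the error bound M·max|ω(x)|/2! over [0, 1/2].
cosh(1/2)/32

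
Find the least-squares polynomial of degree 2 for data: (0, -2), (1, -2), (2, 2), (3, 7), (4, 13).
-82/35 + (13/70)x + (13/14)x²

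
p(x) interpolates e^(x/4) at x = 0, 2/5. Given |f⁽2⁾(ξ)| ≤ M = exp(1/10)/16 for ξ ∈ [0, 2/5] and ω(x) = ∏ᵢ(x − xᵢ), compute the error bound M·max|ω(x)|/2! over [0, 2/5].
exp(1/10)/800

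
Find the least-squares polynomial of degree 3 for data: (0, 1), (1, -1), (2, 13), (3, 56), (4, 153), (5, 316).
59/63 + (-143/54)x + (-481/252)x² + (325/108)x³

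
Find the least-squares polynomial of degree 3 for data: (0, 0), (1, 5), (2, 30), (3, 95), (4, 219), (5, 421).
5/126 + (799/756)x + (71/126)x² + (347/108)x³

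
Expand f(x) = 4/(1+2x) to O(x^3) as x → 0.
4 - 8*x + 16*x**2 + O(x**3)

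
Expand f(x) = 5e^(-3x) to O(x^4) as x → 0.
5 - 15*x + 45*x**2/2 - 45*x**3/2 + O(x**4)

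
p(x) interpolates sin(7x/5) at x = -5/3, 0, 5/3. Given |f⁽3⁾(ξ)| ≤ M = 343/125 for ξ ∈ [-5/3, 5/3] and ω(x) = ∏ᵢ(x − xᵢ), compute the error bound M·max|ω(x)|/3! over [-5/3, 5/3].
343*sqrt(3)/729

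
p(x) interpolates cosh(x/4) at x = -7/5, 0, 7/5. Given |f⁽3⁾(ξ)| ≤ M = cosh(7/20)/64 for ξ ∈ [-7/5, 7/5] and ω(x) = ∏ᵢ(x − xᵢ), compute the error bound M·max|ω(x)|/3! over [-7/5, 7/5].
343*sqrt(3)*cosh(7/20)/216000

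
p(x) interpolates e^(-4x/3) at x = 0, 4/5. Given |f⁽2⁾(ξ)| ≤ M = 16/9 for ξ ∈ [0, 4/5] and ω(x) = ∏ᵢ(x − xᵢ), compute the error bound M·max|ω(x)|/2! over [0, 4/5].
32/225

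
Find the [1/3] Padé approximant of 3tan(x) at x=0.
3*x/(1 - x**2/3)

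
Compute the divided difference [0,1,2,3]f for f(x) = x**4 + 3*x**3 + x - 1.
9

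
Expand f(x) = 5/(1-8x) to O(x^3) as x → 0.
5 + 40*x + 320*x**2 + O(x**3)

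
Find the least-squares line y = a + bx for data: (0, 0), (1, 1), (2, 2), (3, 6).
a = -3/5, b = 19/10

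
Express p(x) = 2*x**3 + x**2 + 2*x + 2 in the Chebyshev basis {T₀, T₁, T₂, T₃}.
(5/2)T₀ + (7/2)T₁ + (1/2)T₂ + (1/2)T₃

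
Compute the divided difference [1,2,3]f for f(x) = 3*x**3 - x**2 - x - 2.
17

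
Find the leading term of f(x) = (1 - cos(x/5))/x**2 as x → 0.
1/50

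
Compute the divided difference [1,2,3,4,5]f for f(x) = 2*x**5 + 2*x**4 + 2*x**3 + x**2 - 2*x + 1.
32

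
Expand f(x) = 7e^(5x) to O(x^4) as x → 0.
7 + 35*x + 175*x**2/2 + 875*x**3/6 + O(x**4)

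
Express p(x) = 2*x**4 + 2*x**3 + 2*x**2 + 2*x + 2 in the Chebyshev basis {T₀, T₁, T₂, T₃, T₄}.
(15/4)T₀ + (7/2)T₁ + (2)T₂ + (1/2)T₃ + (1/4)T₄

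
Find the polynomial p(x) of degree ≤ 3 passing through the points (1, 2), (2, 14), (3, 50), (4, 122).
2*x**3 - 2*x + 2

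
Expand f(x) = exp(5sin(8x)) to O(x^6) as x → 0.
1 + 40*x + 800*x**2 + 10240*x**3 + 89600*x**4 + 1540096*x**5/3 + O(x**6)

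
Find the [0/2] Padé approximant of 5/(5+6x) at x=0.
1/(6*x/5 + 1)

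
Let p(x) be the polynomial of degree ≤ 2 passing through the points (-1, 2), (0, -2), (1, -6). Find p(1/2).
-4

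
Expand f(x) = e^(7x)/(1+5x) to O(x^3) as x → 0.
1 + 2*x + 29*x**2/2 + O(x**3)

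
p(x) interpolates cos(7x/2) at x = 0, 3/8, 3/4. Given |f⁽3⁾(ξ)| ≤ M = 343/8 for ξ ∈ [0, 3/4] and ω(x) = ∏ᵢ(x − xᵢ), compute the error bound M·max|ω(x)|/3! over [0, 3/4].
343*sqrt(3)/4096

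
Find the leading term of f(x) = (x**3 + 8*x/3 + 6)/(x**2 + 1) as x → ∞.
x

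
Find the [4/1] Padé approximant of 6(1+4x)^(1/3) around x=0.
(512*x**4/81 - 1024*x**3/135 + 64*x**2/5 + 128*x/5 + 6)/(44*x/15 + 1)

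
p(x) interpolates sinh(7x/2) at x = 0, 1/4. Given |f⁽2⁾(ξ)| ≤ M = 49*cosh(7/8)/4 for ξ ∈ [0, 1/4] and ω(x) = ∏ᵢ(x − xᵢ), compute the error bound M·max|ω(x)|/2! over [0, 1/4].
49*cosh(7/8)/512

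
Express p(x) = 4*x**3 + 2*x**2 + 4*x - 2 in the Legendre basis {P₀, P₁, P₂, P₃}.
(-4/3)P₀ + (32/5)P₁ + (4/3)P₂ + (8/5)P₃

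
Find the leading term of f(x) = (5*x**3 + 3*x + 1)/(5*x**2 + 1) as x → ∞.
x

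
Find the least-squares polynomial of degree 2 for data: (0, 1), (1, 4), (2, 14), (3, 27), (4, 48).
34/35 + (39/70)x + (39/14)x²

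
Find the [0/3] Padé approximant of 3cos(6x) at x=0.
3/(18*x**2 + 1)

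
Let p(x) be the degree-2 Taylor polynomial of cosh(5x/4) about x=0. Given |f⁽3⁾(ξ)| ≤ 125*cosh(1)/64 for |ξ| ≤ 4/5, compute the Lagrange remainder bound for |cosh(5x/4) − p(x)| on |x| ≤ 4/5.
cosh(1)/6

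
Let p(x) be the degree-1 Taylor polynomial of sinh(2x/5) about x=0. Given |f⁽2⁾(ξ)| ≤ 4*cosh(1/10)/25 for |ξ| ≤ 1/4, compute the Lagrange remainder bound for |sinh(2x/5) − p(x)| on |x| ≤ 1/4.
cosh(1/10)/200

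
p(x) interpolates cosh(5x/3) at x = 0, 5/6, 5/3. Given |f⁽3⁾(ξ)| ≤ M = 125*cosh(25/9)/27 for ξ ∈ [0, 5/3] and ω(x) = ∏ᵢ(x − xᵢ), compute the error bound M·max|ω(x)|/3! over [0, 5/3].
15625*sqrt(3)*cosh(25/9)/157464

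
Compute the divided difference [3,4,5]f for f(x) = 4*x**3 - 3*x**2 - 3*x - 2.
45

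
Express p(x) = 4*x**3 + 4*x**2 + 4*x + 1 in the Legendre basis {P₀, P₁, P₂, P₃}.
(7/3)P₀ + (32/5)P₁ + (8/3)P₂ + (8/5)P₃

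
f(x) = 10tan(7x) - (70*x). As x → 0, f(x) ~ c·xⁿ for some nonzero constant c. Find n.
3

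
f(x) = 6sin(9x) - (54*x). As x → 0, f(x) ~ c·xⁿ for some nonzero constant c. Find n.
3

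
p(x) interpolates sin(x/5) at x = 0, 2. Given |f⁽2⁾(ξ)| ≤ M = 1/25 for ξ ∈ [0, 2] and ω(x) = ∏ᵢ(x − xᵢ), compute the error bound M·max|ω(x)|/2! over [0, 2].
1/50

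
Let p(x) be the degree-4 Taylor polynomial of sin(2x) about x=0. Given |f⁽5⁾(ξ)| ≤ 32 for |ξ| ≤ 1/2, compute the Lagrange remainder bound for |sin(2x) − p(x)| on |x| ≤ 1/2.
1/120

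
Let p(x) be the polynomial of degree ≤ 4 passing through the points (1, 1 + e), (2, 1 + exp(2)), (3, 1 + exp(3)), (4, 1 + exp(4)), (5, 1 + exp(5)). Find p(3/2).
-35*exp(3)/64 - 5*exp(5)/128 + 35*e/128 + 1 + 35*exp(2)/32 + 7*exp(4)/32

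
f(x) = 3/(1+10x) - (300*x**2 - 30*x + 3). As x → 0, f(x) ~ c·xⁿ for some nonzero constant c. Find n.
3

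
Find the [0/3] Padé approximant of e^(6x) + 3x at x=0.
1/(-441*x**3 + 63*x**2 - 9*x + 1)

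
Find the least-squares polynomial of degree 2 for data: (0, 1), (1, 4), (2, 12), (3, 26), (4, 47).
6/5 + (-3/5)x + (3)x²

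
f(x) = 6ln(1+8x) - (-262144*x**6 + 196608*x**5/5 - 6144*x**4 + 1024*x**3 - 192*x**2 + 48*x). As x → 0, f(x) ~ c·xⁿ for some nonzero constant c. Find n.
7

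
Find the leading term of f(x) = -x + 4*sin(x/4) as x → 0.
-x**3/96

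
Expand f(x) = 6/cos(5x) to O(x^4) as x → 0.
6 + 75*x**2 + O(x**4)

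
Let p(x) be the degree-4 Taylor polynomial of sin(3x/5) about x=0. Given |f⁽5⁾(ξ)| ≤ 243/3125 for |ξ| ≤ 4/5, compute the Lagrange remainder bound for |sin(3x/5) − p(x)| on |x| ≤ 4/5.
10368/48828125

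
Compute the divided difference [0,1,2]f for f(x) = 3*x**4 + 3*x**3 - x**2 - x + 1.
29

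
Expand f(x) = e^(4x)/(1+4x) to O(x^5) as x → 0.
1 + 8*x**2 - 64*x**3/3 + 96*x**4 + O(x**5)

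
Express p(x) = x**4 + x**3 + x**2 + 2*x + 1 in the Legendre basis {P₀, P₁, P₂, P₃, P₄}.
(23/15)P₀ + (13/5)P₁ + (26/21)P₂ + (2/5)P₃ + (8/35)P₄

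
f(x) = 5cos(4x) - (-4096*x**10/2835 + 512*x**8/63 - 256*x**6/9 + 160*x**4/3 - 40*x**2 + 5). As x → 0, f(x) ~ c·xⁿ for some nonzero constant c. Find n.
12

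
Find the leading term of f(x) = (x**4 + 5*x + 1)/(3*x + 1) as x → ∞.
x**3/3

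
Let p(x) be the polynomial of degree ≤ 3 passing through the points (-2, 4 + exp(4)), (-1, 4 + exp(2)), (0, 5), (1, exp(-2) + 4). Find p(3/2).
((-5*exp(4) + 29 + 21*exp(2))*exp(2) + 35)*exp(-2)/16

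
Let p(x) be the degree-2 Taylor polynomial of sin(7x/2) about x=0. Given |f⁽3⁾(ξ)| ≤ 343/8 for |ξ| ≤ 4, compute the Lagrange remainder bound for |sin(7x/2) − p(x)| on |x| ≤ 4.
1372/3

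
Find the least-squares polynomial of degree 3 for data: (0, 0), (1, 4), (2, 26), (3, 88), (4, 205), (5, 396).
19/126 + (-463/756)x + (115/126)x² + (325/108)x³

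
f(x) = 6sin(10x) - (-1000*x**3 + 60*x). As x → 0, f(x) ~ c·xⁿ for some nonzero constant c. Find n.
5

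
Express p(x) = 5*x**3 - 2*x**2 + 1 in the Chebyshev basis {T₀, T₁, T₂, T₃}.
(15/4)T₁ - T₂ + (5/4)T₃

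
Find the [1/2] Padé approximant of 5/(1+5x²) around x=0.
5/(5*x**2 + 1)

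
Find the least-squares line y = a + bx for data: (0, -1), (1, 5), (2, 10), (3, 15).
a = -7/10, b = 53/10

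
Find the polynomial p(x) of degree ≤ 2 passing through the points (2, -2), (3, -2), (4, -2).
-2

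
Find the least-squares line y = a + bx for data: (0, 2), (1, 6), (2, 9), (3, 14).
a = 19/10, b = 39/10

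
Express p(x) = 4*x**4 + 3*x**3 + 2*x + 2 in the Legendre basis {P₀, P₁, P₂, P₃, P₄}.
(14/5)P₀ + (19/5)P₁ + (16/7)P₂ + (6/5)P₃ + (32/35)P₄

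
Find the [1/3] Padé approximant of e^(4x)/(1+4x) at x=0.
(3*x/2 + 1)/(28*x**3/3 - 8*x**2 + 3*x/2 + 1)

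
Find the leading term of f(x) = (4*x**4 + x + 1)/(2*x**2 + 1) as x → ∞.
2*x**2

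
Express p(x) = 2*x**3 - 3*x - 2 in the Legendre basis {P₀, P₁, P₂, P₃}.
(-2)P₀ + (-9/5)P₁ + (4/5)P₃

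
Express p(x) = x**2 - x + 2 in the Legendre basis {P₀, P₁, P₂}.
(7/3)P₀ - P₁ + (2/3)P₂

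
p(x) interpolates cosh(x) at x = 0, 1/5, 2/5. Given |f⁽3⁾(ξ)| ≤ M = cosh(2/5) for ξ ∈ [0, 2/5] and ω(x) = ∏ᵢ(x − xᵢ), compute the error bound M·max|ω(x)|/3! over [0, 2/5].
sqrt(3)*cosh(2/5)/3375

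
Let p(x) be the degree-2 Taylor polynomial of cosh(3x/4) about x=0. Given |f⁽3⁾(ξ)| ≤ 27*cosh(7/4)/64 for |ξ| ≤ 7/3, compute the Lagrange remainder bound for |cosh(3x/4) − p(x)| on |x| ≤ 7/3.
343*cosh(7/4)/384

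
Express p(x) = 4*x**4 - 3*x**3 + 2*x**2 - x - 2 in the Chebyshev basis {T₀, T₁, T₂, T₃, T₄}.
(1/2)T₀ + (-13/4)T₁ + (3)T₂ + (-3/4)T₃ + (1/2)T₄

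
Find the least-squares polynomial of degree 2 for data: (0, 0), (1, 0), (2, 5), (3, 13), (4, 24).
-8/35 + (-73/70)x + (25/14)x²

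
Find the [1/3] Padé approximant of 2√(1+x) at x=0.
(7*x/4 + 2)/(x**3/64 - x**2/16 + 3*x/8 + 1)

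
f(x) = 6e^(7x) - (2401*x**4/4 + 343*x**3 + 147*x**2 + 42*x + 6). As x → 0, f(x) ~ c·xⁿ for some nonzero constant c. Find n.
5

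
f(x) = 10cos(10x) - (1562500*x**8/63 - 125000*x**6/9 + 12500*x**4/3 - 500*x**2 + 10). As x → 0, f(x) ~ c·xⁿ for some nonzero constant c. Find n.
10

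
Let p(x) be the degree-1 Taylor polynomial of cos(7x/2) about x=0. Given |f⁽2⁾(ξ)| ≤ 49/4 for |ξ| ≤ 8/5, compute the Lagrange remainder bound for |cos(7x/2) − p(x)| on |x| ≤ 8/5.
392/25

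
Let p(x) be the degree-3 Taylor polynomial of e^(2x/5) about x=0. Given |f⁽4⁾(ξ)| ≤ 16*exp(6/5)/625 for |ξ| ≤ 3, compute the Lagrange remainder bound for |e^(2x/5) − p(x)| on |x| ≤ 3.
54*exp(6/5)/625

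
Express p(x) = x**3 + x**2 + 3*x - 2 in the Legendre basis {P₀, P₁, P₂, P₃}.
(-5/3)P₀ + (18/5)P₁ + (2/3)P₂ + (2/5)P₃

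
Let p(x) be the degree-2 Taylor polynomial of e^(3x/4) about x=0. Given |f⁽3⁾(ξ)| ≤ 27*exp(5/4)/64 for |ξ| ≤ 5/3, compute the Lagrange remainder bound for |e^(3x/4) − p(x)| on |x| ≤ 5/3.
125*exp(5/4)/384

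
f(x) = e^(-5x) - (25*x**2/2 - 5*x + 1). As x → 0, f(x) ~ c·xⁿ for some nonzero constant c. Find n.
3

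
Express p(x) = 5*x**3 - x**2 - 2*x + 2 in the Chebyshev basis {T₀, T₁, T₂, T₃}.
(3/2)T₀ + (7/4)T₁ + (-1/2)T₂ + (5/4)T₃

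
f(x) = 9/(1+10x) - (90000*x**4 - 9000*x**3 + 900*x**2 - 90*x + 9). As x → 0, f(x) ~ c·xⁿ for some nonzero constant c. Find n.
5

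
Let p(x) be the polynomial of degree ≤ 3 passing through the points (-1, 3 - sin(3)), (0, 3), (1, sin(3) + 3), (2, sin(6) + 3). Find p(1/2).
-sin(6)/16 + 5*sin(3)/8 + 3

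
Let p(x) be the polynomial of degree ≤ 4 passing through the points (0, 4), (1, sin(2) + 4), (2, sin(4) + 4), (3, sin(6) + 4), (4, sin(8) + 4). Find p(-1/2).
-105*sin(2)/32 + 189*sin(4)/64 + 35*sin(8)/128 - 45*sin(6)/32 + 4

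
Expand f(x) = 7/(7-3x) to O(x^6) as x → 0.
1 + 3*x/7 + 9*x**2/49 + 27*x**3/343 + 81*x**4/2401 + 243*x**5/16807 + O(x**6)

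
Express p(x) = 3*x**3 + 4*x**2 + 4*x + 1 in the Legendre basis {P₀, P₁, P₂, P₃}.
(7/3)P₀ + (29/5)P₁ + (8/3)P₂ + (6/5)P₃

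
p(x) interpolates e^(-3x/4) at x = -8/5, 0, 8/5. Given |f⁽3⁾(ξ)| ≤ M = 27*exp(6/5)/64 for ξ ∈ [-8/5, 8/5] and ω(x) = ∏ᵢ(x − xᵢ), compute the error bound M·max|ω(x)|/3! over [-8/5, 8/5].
8*sqrt(3)*exp(6/5)/125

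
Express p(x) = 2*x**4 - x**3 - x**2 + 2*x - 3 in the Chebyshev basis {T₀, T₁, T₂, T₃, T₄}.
(-11/4)T₀ + (5/4)T₁ + (1/2)T₂ + (-1/4)T₃ + (1/4)T₄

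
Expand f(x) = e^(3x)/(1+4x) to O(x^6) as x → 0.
1 - x + 17*x**2/2 - 59*x**3/2 + 971*x**4/8 - 19339*x**5/40 + O(x**6)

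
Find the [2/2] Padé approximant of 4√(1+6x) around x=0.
(45*x**2 + 30*x + 4)/(9*x**2/4 + 9*x/2 + 1)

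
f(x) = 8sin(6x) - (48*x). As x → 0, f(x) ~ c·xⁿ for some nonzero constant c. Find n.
3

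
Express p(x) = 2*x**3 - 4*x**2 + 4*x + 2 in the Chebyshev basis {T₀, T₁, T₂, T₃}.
(11/2)T₁ + (-2)T₂ + (1/2)T₃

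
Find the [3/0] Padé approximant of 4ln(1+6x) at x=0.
24*x*(12*x**2 - 3*x + 1)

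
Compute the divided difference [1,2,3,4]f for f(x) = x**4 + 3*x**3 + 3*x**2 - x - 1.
13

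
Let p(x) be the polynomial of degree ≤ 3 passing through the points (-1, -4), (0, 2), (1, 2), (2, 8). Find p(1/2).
2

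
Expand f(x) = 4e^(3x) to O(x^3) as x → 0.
4 + 12*x + 18*x**2 + O(x**3)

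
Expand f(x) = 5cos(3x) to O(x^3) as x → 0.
5 - 45*x**2/2 + O(x**3)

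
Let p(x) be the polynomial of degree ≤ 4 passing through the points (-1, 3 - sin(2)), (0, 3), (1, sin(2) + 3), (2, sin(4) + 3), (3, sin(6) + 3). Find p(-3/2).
35*sin(6)/128 + 63*sin(2)/128 - 45*sin(4)/32 + 3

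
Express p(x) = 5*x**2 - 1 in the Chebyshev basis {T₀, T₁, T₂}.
(3/2)T₀ + (5/2)T₂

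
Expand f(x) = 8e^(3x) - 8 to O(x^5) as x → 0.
24*x + 36*x**2 + 36*x**3 + 27*x**4 + O(x**5)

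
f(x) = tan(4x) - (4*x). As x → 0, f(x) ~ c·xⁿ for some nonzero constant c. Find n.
3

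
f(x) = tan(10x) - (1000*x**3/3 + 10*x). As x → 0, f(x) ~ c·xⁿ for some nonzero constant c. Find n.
5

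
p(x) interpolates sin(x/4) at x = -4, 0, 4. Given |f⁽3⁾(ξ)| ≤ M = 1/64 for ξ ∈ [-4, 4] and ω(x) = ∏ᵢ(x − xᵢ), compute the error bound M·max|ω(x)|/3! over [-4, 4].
sqrt(3)/27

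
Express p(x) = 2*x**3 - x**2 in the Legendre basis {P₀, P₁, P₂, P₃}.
(-1/3)P₀ + (6/5)P₁ + (-2/3)P₂ + (4/5)P₃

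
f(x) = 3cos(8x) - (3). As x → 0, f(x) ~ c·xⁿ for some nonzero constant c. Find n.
2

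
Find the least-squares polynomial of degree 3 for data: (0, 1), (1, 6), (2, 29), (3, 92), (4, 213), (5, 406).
9/7 + (-3/7)x + (9/7)x² + (3)x³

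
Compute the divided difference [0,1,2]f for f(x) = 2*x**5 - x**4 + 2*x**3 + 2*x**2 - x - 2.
31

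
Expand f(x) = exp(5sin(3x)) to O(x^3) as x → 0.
1 + 15*x + 225*x**2/2 + O(x**3)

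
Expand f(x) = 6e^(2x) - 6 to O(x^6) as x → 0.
12*x + 12*x**2 + 8*x**3 + 4*x**4 + 8*x**5/5 + O(x**6)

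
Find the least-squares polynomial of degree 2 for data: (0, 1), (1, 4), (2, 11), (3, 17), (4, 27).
6/7 + (39/14)x + (13/14)x²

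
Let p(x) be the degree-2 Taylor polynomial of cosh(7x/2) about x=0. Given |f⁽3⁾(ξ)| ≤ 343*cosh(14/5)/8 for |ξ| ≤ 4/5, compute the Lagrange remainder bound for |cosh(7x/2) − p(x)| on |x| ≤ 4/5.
1372*cosh(14/5)/375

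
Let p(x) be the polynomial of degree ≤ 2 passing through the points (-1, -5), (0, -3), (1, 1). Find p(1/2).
-5/4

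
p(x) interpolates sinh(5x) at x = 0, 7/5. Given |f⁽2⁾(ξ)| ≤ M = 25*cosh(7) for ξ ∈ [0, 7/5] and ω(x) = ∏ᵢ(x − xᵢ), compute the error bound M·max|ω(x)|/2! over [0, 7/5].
49*cosh(7)/8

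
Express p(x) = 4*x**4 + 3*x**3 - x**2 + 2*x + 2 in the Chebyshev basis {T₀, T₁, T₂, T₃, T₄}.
(3)T₀ + (17/4)T₁ + (3/2)T₂ + (3/4)T₃ + (1/2)T₄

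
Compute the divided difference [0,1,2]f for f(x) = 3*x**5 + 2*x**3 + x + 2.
51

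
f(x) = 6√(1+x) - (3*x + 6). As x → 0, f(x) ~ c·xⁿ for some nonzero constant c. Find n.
2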